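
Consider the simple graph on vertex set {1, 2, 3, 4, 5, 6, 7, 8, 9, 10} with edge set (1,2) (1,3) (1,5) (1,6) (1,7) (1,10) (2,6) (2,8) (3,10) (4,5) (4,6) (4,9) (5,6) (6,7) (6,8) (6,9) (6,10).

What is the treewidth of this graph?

2

A width-2 tree decomposition is:
Bags: B1 = {4, 5, 6}  B2 = {1, 5, 6}  B3 = {1, 2, 6}  B4 = {1, 6, 10}  B5 = {1, 6, 7}  B6 = {1, 3, 10}  B7 = {2, 6, 8}  B8 = {4, 6, 9}
Tree: B1–B2, B2–B3, B3–B4, B3–B5, B4–B6, B3–B7, B1–B8
Each bag holds 3 vertices, so the decomposition has width 2, which upper-bounds the treewidth. For the lower bound, the 3 vertices {1, 3, 10} are pairwise adjacent, and any tree decomposition puts a clique entirely inside one bag — forcing width ≥ 2. Combining the bounds, tw(G) = 2.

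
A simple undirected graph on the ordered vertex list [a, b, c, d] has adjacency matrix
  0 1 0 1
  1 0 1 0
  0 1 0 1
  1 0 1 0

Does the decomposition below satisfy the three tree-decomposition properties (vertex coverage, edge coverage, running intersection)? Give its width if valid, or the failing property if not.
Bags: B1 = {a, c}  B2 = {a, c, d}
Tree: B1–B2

A tree decomposition must satisfy three properties: every vertex lies in some bag; for every edge, both endpoints lie together in some bag; and for every vertex, the bags containing it form a connected subtree. Here vertex b appears in no bag, so the decomposition is invalid.

No — vertex b appears in no bag.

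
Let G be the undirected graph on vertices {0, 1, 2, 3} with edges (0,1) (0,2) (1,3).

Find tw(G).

1

A width-1 tree decomposition is:
Bags: B1 = {0, 2}  B2 = {0, 1}  B3 = {1, 3}
Tree: B1–B2, B2–B3
Each bag holds 2 vertices, so the decomposition has width 1, which upper-bounds the treewidth. Since G has at least one edge (e.g. 2–0), it is not an edgeless graph, so tw(G) ≥ 1. Therefore the treewidth is 1.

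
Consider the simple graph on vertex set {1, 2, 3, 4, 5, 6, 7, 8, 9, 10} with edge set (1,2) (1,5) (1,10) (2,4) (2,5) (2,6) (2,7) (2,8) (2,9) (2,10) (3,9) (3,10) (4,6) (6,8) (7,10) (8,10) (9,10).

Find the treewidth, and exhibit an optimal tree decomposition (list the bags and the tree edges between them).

The largest bag has 3 vertices, giving width 2; this decomposition certifies tw(G) ≤ 2. Conversely, {2, 8, 10} is a clique of size 3, and the vertices of any clique must share a bag in every tree decomposition; so some bag has ≥ 3 vertices and tw(G) ≥ 2. The upper and lower bounds meet at 2, so that is the treewidth.

Treewidth 2.
Bags: B1 = {2, 8, 10}  B2 = {1, 2, 10}  B3 = {2, 9, 10}  B4 = {1, 2, 5}  B5 = {2, 6, 8}  B6 = {3, 9, 10}  B7 = {2, 7, 10}  B8 = {2, 4, 6}
Tree: B1–B2, B1–B3, B2–B4, B1–B5, B3–B6, B2–B7, B5–B8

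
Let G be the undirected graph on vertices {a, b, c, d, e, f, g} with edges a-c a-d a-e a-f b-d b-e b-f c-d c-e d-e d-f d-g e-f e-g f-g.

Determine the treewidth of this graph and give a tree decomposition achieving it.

Treewidth 3.
One such decomposition:
Bags: B1 = {b, d, e, f}  B2 = {d, e, f, g}  B3 = {a, d, e, f}  B4 = {a, c, d, e}
Tree: B1–B2, B2–B3, B3–B4

Each bag holds 4 vertices, so the decomposition has width 3, which upper-bounds the treewidth. Conversely, {a, c, d, e} is a clique of size 4, and the vertices of any clique must share a bag in every tree decomposition; so some bag has ≥ 4 vertices and tw(G) ≥ 3. Therefore the treewidth is 3.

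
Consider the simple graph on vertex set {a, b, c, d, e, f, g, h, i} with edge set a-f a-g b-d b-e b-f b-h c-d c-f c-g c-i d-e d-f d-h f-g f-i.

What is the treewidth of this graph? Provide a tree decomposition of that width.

Treewidth 2.
One optimal decomposition is:
Bags: B1 = {b, d, f}  B2 = {c, d, f}  B3 = {c, f, i}  B4 = {b, d, e}  B5 = {c, f, g}  B6 = {b, d, h}  B7 = {a, f, g}
Tree: B1–B2, B2–B3, B1–B4, B2–B5, B4–B6, B5–B7

Every bag has size at most 3, so the width is 3 − 1 = 2 and tw(G) ≤ 2. For the lower bound, the 3 vertices {b, d, e} are pairwise adjacent, and any tree decomposition puts a clique entirely inside one bag — forcing width ≥ 2. Therefore the treewidth is 2.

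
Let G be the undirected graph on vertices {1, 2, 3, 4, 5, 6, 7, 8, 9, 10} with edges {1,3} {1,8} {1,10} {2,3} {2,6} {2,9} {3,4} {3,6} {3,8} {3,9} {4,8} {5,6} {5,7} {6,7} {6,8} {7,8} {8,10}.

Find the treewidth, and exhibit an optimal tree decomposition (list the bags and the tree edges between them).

Treewidth 2.
One such decomposition:
Bags: B1 = {1, 3, 8}  B2 = {3, 4, 8}  B3 = {3, 6, 8}  B4 = {6, 7, 8}  B5 = {1, 8, 10}  B6 = {5, 6, 7}  B7 = {2, 3, 6}  B8 = {2, 3, 9}
Tree: B1–B2, B1–B3, B3–B4, B1–B5, B4–B6, B3–B7, B7–B8

Every bag has size at most 3, so the width is 3 − 1 = 2 and tw(G) ≤ 2. On the other hand G contains the 3-clique {1, 8, 10}. A clique must lie in a single bag of any decomposition, so no decomposition can have width below 2. The upper and lower bounds meet at 2, so that is the treewidth.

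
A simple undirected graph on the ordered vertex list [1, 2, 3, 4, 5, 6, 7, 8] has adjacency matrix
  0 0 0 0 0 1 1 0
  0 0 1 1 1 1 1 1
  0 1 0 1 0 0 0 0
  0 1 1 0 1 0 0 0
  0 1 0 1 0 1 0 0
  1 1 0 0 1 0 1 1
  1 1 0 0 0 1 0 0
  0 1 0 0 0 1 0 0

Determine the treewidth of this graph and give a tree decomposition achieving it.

The largest bag has 3 vertices, giving width 2; this decomposition certifies tw(G) ≤ 2. On the other hand G contains the 3-clique {1, 6, 7}. A clique must lie in a single bag of any decomposition, so no decomposition can have width below 2. Therefore the treewidth is 2.

Treewidth 2.
Bags: B1 = {2, 6, 7}  B2 = {2, 5, 6}  B3 = {1, 6, 7}  B4 = {2, 4, 5}  B5 = {2, 3, 4}  B6 = {2, 6, 8}
Tree: B1–B2, B1–B3, B2–B4, B4–B5, B1–B6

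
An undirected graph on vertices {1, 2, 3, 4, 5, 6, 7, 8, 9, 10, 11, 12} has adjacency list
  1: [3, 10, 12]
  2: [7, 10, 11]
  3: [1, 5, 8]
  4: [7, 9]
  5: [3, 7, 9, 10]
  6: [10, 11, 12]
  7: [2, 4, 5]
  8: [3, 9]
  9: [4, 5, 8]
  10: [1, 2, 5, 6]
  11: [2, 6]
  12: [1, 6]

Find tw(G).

A width-3 tree decomposition is:
Bags: B1 = {3, 4, 8, 9}  B2 = {3, 4, 5, 9}  B3 = {3, 4, 5, 7}  B4 = {1, 3, 5, 7}  B5 = {1, 5, 7, 10}  B6 = {1, 2, 7, 10}  B7 = {1, 2, 10, 12}  B8 = {2, 6, 10, 12}  B9 = {2, 6, 11, 12}
Tree: B1–B2, B2–B3, B3–B4, B4–B5, B5–B6, B6–B7, B7–B8, B8–B9
Each bag holds 4 vertices, so the decomposition has width 3, which upper-bounds the treewidth. For the lower bound: the 4 vertex sets {4,8,9}, {3}, {5}, {1,2,7,10} are disjoint, each induces a connected subgraph, and every pair is joined by at least one edge of G. Contracting each set to a single vertex therefore yields K_{4} as a minor, and since treewidth is minor-monotone, tw(G) ≥ tw(K_{4}) = 3. Hence tw(G) = 3 exactly.

3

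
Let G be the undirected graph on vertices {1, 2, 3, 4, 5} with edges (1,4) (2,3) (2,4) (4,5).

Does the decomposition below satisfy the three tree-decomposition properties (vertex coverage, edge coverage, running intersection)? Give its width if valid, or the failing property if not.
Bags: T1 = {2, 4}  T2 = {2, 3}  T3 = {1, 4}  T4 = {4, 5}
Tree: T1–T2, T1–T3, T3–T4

Checking the three conditions: (i) the bags cover all of {1, 2, 3, 4, 5}; (ii) for each edge, some bag contains both endpoints; (iii) the bags containing any fixed vertex form a subtree. All hold, so the decomposition is valid with width 2 − 1 = 1.

Yes; width 1.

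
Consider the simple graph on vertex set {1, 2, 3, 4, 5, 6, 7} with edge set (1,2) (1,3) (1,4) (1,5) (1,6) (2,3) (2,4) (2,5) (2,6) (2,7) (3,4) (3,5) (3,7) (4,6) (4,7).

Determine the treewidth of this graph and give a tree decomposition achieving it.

Every bag has size at most 4, so the width is 4 − 1 = 3 and tw(G) ≤ 3. Conversely, {1, 2, 3, 4} is a clique of size 4, and the vertices of any clique must share a bag in every tree decomposition; so some bag has ≥ 4 vertices and tw(G) ≥ 3. Therefore the treewidth is 3.

Treewidth 3.
One optimal decomposition is:
Bags: B1 = {1, 2, 3, 4}  B2 = {2, 3, 4, 7}  B3 = {1, 2, 4, 6}  B4 = {1, 2, 3, 5}
Tree: B1–B2, B1–B3, B1–B4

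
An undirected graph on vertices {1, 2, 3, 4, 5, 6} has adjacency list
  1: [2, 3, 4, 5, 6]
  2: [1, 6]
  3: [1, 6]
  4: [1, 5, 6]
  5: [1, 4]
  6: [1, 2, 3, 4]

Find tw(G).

2

A width-2 tree decomposition is:
Bags: B1 = {1, 3, 6}  B2 = {1, 2, 6}  B3 = {1, 4, 6}  B4 = {1, 4, 5}
Tree: B1–B2, B2–B3, B3–B4
The largest bag has 3 vertices, giving width 2; this decomposition certifies tw(G) ≤ 2. Conversely, {1, 4, 5} is a clique of size 3, and the vertices of any clique must share a bag in every tree decomposition; so some bag has ≥ 3 vertices and tw(G) ≥ 2. Therefore the treewidth is 2.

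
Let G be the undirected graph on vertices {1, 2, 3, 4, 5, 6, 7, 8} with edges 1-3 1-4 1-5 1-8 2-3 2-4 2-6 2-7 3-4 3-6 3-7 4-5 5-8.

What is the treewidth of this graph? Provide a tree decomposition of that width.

The largest bag has 3 vertices, giving width 2; this decomposition certifies tw(G) ≤ 2. Conversely, {1, 5, 8} is a clique of size 3, and the vertices of any clique must share a bag in every tree decomposition; so some bag has ≥ 3 vertices and tw(G) ≥ 2. Combining the bounds, tw(G) = 2.

Treewidth 2.
Bags: B1 = {2, 3, 4}  B2 = {1, 3, 4}  B3 = {1, 4, 5}  B4 = {2, 3, 6}  B5 = {2, 3, 7}  B6 = {1, 5, 8}
Tree: B1–B2, B2–B3, B1–B4, B1–B5, B3–B6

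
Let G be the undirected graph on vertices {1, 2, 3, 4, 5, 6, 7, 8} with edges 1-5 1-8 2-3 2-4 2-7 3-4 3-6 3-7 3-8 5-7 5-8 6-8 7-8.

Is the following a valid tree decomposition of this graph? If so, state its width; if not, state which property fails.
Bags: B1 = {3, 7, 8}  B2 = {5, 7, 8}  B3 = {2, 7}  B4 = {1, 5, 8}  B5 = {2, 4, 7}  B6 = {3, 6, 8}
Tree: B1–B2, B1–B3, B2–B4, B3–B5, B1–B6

No — edge (3,2) lies in no bag.

A tree decomposition must satisfy three properties: every vertex lies in some bag; for every edge, both endpoints lie together in some bag; and for every vertex, the bags containing it form a connected subtree. Here edge (3,2) lies in no bag, so the decomposition is invalid.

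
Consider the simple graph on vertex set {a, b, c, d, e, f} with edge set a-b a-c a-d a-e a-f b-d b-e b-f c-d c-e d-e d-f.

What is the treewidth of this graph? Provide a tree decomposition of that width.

Each bag holds 4 vertices, so the decomposition has width 3, which upper-bounds the treewidth. For the lower bound, the 4 vertices {a, c, d, e} are pairwise adjacent, and any tree decomposition puts a clique entirely inside one bag — forcing width ≥ 3. Therefore the treewidth is 3.

Treewidth 3.
Bags: B1 = {a, b, d, e}  B2 = {a, c, d, e}  B3 = {a, b, d, f}
Tree: B1–B2, B1–B3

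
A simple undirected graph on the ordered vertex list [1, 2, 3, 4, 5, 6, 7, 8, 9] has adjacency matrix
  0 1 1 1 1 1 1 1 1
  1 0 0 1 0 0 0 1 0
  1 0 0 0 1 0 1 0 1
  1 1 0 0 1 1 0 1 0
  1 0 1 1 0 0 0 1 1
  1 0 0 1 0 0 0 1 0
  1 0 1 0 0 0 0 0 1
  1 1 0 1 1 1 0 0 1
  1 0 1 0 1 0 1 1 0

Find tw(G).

3

A width-3 tree decomposition is:
Bags: B1 = {1, 4, 5, 8}  B2 = {1, 5, 8, 9}  B3 = {1, 4, 6, 8}  B4 = {1, 2, 4, 8}  B5 = {1, 3, 5, 9}  B6 = {1, 3, 7, 9}
Tree: B1–B2, B1–B3, B3–B4, B2–B5, B5–B6
The largest bag has 4 vertices, giving width 3; this decomposition certifies tw(G) ≤ 3. On the other hand G contains the 4-clique {1, 5, 8, 9}. A clique must lie in a single bag of any decomposition, so no decomposition can have width below 3. The upper and lower bounds meet at 3, so that is the treewidth.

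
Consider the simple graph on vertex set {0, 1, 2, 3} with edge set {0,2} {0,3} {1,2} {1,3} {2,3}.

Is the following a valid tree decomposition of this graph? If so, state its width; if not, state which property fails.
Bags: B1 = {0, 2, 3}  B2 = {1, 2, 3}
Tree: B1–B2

Yes; width 2.

Every vertex of G appears in some bag (union = {0, 1, 2, 3}); every edge is covered by a bag; and for each vertex v the set of bags containing v is connected in the bag tree. The decomposition is therefore valid. The largest bag has 3 vertices, so the width is 2.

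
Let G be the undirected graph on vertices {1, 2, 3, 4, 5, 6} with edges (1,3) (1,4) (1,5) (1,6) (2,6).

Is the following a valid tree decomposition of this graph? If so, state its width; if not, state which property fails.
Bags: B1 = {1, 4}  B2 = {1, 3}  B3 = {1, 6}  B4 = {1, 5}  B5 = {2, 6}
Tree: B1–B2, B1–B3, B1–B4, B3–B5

Checking the three conditions: (i) the bags cover all of {1, 2, 3, 4, 5, 6}; (ii) for each edge, some bag contains both endpoints; (iii) the bags containing any fixed vertex form a subtree. All hold, so the decomposition is valid with width 2 − 1 = 1.

Yes; width 1.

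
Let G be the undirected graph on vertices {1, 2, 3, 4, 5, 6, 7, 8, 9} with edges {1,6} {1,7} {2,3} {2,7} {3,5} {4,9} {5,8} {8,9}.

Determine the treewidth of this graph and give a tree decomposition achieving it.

Each bag holds 2 vertices, so the decomposition has width 1, which upper-bounds the treewidth. G has an edge, so its treewidth is at least 1. Combining the bounds, tw(G) = 1.

Treewidth 1.
Bags: B1 = {4, 9}  B2 = {8, 9}  B3 = {5, 8}  B4 = {3, 5}  B5 = {2, 3}  B6 = {2, 7}  B7 = {1, 7}  B8 = {1, 6}
Tree: B1–B2, B2–B3, B3–B4, B4–B5, B5–B6, B6–B7, B7–B8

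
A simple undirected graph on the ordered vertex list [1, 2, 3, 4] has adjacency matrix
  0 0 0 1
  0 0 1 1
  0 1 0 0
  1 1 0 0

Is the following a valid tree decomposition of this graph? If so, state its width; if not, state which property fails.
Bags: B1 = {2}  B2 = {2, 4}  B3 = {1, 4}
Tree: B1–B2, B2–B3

No — vertex 3 appears in no bag.

A tree decomposition must satisfy three properties: every vertex lies in some bag; for every edge, both endpoints lie together in some bag; and for every vertex, the bags containing it form a connected subtree. Here vertex 3 appears in no bag, so the decomposition is invalid.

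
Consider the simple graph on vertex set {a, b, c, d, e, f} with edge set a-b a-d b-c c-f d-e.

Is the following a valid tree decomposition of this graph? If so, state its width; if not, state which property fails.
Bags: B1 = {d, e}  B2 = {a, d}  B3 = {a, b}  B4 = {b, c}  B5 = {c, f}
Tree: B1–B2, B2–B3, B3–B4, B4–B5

Yes; width 1.

Every vertex of G appears in some bag (union = {a, b, c, d, e, f}); every edge is covered by a bag; and for each vertex v the set of bags containing v is connected in the bag tree. The decomposition is therefore valid. The largest bag has 2 vertices, so the width is 1.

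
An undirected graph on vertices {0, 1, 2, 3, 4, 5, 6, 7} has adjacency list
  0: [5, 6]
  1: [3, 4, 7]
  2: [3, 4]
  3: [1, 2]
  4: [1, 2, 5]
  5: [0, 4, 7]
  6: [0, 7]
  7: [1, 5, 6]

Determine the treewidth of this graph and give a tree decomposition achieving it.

The largest bag has 3 vertices, giving width 2; this decomposition certifies tw(G) ≤ 2. The edges 6–0–5–7–6 form a cycle, so G is not a tree and its treewidth is at least 2. The upper and lower bounds meet at 2, so that is the treewidth.

Treewidth 2.
Bags: B1 = {0, 6, 7}  B2 = {0, 5, 7}  B3 = {1, 5, 7}  B4 = {1, 4, 5}  B5 = {1, 3, 4}  B6 = {2, 3, 4}
Tree: B1–B2, B2–B3, B3–B4, B4–B5, B5–B6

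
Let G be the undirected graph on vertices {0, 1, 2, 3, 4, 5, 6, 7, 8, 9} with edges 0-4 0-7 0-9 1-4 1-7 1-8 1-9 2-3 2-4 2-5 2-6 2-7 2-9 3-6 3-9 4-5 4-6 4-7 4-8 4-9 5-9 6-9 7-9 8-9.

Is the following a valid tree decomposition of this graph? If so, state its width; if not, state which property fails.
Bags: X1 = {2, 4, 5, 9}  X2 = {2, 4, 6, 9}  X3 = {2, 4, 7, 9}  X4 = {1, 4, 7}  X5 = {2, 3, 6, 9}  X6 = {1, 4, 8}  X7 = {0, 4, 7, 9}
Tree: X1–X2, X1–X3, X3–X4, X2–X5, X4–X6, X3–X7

No — edge (9,1) lies in no bag.

A tree decomposition must satisfy three properties: every vertex lies in some bag; for every edge, both endpoints lie together in some bag; and for every vertex, the bags containing it form a connected subtree. Here edge (9,1) lies in no bag, so the decomposition is invalid.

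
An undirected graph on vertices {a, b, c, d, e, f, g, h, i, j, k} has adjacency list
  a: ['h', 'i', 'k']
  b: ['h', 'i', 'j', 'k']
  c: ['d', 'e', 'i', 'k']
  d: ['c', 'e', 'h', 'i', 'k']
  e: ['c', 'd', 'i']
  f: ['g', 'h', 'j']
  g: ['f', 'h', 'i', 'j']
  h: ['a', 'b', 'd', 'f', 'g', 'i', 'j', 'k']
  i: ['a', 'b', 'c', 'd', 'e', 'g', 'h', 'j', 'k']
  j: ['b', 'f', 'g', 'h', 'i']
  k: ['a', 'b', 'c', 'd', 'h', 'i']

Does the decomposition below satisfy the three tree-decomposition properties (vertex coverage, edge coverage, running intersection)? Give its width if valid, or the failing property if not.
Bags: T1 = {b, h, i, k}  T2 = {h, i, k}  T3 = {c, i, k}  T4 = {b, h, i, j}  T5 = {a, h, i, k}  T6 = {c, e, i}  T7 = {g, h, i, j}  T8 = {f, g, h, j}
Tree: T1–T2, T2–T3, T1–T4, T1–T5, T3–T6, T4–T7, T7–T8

A tree decomposition must satisfy three properties: every vertex lies in some bag; for every edge, both endpoints lie together in some bag; and for every vertex, the bags containing it form a connected subtree. Here vertex d appears in no bag, so the decomposition is invalid.

No — vertex d appears in no bag.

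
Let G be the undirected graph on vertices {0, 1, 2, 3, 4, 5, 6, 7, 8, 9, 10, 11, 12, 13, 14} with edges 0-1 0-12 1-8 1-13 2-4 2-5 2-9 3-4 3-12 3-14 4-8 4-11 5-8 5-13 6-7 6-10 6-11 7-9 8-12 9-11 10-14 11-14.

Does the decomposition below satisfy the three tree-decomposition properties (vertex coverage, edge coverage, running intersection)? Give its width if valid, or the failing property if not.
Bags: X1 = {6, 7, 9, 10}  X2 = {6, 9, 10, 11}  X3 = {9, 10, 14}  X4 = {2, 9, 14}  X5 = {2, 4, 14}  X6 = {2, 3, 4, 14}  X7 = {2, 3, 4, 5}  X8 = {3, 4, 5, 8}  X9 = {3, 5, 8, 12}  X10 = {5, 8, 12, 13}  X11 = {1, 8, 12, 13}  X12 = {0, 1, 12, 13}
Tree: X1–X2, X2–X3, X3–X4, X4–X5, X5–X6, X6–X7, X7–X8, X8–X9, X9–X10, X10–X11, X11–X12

A tree decomposition must satisfy three properties: every vertex lies in some bag; for every edge, both endpoints lie together in some bag; and for every vertex, the bags containing it form a connected subtree. Here edge (11,14) lies in no bag, so the decomposition is invalid.

No — edge (11,14) lies in no bag.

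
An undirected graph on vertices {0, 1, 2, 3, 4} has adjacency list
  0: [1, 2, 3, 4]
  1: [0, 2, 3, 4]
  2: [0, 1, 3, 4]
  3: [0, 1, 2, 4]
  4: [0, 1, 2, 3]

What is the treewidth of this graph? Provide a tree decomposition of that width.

With just one bag of size 5, the width is 5 − 1 = 4, so tw(G) ≤ 4. On the other hand G contains the 5-clique {0, 1, 2, 3, 4}. A clique must lie in a single bag of any decomposition, so no decomposition can have width below 4. Combining the bounds, tw(G) = 4.

Treewidth 4.
One optimal decomposition is:
Bags: B1 = {0, 1, 2, 3, 4}
Tree: (single bag)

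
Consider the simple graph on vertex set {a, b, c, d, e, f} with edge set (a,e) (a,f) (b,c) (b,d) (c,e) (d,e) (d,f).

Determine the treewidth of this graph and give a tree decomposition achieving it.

Every bag has size at most 3, so the width is 3 − 1 = 2 and tw(G) ≤ 2. Since c–b–d–e–c is a cycle in G, G is not acyclic. Forests are exactly the graphs of treewidth ≤ 1, so tw(G) ≥ 2. The upper and lower bounds meet at 2, so that is the treewidth.

Treewidth 2.
One such decomposition:
Bags: B1 = {b, c, e}  B2 = {b, d, e}  B3 = {a, d, e}  B4 = {a, d, f}
Tree: B1–B2, B2–B3, B3–B4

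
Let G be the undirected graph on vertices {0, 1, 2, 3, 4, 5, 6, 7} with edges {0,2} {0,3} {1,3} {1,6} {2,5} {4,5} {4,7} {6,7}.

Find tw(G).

A width-2 tree decomposition is:
Bags: B1 = {0, 1, 3}  B2 = {0, 1, 6}  B3 = {0, 6, 7}  B4 = {0, 4, 7}  B5 = {0, 4, 5}  B6 = {0, 2, 5}
Tree: B1–B2, B2–B3, B3–B4, B4–B5, B5–B6
Each bag holds 3 vertices, so the decomposition has width 2, which upper-bounds the treewidth. For the lower bound, G contains the cycle 0–3–1–6–7–4–5–2–0, so G is not a forest; only forests have treewidth ≤ 1, hence tw(G) ≥ 2. The upper and lower bounds meet at 2, so that is the treewidth.

2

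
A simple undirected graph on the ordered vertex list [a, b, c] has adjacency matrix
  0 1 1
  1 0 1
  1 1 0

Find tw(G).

A width-2 tree decomposition is:
Bags: B1 = {a, b, c}
Tree: (single bag)
With just one bag of size 3, the width is 3 − 1 = 2, so tw(G) ≤ 2. On the other hand G contains the 3-clique {a, b, c}. A clique must lie in a single bag of any decomposition, so no decomposition can have width below 2. Combining the bounds, tw(G) = 2.

2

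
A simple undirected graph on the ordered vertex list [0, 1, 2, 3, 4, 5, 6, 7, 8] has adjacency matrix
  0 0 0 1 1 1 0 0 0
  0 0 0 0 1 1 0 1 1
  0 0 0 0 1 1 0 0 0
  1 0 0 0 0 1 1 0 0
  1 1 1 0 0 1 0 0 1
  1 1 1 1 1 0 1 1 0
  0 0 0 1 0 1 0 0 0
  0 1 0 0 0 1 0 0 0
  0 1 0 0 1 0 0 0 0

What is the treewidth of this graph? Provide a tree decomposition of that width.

Every bag has size at most 3, so the width is 3 − 1 = 2 and tw(G) ≤ 2. On the other hand G contains the 3-clique {1, 4, 8}. A clique must lie in a single bag of any decomposition, so no decomposition can have width below 2. The upper and lower bounds meet at 2, so that is the treewidth.

Treewidth 2.
Bags: B1 = {0, 4, 5}  B2 = {2, 4, 5}  B3 = {1, 4, 5}  B4 = {1, 5, 7}  B5 = {1, 4, 8}  B6 = {0, 3, 5}  B7 = {3, 5, 6}
Tree: B1–B2, B1–B3, B3–B4, B3–B5, B1–B6, B6–B7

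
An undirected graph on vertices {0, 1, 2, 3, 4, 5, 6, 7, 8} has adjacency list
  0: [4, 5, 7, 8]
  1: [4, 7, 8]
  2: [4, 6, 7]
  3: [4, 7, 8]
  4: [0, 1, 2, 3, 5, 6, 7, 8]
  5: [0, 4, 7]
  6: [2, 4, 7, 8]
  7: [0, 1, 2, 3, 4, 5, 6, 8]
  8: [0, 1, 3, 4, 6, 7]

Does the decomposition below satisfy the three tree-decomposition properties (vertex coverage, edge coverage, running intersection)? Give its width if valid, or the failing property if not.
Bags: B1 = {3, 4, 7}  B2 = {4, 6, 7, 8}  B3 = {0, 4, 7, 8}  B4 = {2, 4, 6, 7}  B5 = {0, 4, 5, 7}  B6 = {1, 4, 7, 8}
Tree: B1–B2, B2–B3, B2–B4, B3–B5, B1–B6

A tree decomposition must satisfy three properties: every vertex lies in some bag; for every edge, both endpoints lie together in some bag; and for every vertex, the bags containing it form a connected subtree. Here edge (8,3) lies in no bag, so the decomposition is invalid.

No — edge (8,3) lies in no bag.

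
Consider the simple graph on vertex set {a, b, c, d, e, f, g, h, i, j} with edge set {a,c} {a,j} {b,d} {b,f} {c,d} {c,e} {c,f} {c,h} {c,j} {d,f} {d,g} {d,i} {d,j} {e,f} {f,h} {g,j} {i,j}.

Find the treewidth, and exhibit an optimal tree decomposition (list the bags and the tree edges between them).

Treewidth 2.
One optimal decomposition is:
Bags: B1 = {b, d, f}  B2 = {c, d, f}  B3 = {c, d, j}  B4 = {c, e, f}  B5 = {c, f, h}  B6 = {d, i, j}  B7 = {d, g, j}  B8 = {a, c, j}
Tree: B1–B2, B2–B3, B2–B4, B4–B5, B3–B6, B3–B7, B3–B8

Every bag has size at most 3, so the width is 3 − 1 = 2 and tw(G) ≤ 2. Conversely, {d, g, j} is a clique of size 3, and the vertices of any clique must share a bag in every tree decomposition; so some bag has ≥ 3 vertices and tw(G) ≥ 2. Combining the bounds, tw(G) = 2.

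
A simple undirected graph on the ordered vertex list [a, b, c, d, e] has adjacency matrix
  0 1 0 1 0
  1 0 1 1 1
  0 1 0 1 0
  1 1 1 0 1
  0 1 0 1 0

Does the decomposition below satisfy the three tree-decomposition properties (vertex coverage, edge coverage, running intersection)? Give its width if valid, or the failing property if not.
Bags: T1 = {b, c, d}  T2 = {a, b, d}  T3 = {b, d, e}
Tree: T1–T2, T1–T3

Yes; width 2.

Every vertex of G appears in some bag (union = {a, b, c, d, e}); every edge is covered by a bag; and for each vertex v the set of bags containing v is connected in the bag tree. The decomposition is therefore valid. The largest bag has 3 vertices, so the width is 2.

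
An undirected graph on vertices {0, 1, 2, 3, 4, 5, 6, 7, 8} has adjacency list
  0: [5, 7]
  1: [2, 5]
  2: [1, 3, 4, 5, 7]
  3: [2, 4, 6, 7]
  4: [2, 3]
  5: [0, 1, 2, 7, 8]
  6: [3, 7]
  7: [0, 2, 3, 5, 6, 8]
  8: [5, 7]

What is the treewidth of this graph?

A width-2 tree decomposition is:
Bags: B1 = {2, 3, 7}  B2 = {3, 6, 7}  B3 = {2, 5, 7}  B4 = {5, 7, 8}  B5 = {1, 2, 5}  B6 = {2, 3, 4}  B7 = {0, 5, 7}
Tree: B1–B2, B1–B3, B3–B4, B3–B5, B1–B6, B3–B7
Each bag holds 3 vertices, so the decomposition has width 2, which upper-bounds the treewidth. On the other hand G contains the 3-clique {1, 2, 5}. A clique must lie in a single bag of any decomposition, so no decomposition can have width below 2. The upper and lower bounds meet at 2, so that is the treewidth.

2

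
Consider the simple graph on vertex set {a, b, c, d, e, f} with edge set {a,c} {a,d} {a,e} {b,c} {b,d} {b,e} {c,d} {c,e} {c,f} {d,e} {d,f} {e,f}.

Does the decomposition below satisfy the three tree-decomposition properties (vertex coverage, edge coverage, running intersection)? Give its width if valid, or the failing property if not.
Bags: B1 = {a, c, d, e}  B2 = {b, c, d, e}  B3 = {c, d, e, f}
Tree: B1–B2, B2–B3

Yes; width 3.

Vertex coverage: the bags together contain {a, b, c, d, e, f}, the full vertex set. Edge coverage: each edge of G has both endpoints in at least one bag. Running intersection: for every vertex, the bags containing it form a connected subtree. All three properties hold, so this is a valid tree decomposition of width max|bag| − 1 = 3, and hence tw(G) ≤ 3.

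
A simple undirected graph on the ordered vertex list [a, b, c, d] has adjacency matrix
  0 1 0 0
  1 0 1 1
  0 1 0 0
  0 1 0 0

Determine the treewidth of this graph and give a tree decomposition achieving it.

Treewidth 1.
One such decomposition:
Bags: B1 = {b, c}  B2 = {b, d}  B3 = {a, b}
Tree: B1–B2, B2–B3

The largest bag has 2 vertices, giving width 1; this decomposition certifies tw(G) ≤ 1. G has an edge, so its treewidth is at least 1. Combining the bounds, tw(G) = 1.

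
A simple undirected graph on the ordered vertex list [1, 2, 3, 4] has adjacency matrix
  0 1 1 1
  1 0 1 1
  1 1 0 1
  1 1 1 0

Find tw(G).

A width-3 tree decomposition is:
Bags: B1 = {1, 2, 3, 4}
Tree: (single bag)
With just one bag of size 4, the width is 4 − 1 = 3, so tw(G) ≤ 3. For the lower bound, the 4 vertices {1, 2, 3, 4} are pairwise adjacent, and any tree decomposition puts a clique entirely inside one bag — forcing width ≥ 3. Hence tw(G) = 3 exactly.

3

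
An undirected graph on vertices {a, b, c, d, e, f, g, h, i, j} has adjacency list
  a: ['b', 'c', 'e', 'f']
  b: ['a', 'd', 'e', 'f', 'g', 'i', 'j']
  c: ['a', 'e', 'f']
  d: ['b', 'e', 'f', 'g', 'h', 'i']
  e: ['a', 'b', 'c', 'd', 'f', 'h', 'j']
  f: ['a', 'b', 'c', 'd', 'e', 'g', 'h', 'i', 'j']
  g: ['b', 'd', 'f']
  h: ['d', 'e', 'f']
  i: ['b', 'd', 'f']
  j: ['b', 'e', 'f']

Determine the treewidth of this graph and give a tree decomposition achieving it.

The largest bag has 4 vertices, giving width 3; this decomposition certifies tw(G) ≤ 3. Conversely, {d, e, f, h} is a clique of size 4, and the vertices of any clique must share a bag in every tree decomposition; so some bag has ≥ 4 vertices and tw(G) ≥ 3. Therefore the treewidth is 3.

Treewidth 3.
One such decomposition:
Bags: B1 = {b, d, f, g}  B2 = {b, d, e, f}  B3 = {b, e, f, j}  B4 = {b, d, f, i}  B5 = {a, b, e, f}  B6 = {d, e, f, h}  B7 = {a, c, e, f}
Tree: B1–B2, B2–B3, B2–B4, B3–B5, B2–B6, B5–B7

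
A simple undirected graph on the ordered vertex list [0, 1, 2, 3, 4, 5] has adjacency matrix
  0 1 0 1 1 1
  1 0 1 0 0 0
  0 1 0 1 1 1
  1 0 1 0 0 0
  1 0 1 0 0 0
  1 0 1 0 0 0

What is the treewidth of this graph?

2

A width-2 tree decomposition is:
Bags: B1 = {0, 1, 2}  B2 = {0, 2, 4}  B3 = {0, 2, 5}  B4 = {0, 2, 3}
Tree: B1–B2, B2–B3, B3–B4
The largest bag has 3 vertices, giving width 2; this decomposition certifies tw(G) ≤ 2. The edges 1–2–4–0–1 form a cycle, so G is not a tree and its treewidth is at least 2. Therefore the treewidth is 2.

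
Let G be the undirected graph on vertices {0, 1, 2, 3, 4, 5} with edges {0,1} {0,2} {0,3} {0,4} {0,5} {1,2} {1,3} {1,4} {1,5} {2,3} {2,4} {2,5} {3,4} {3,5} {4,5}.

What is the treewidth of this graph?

5

A width-5 tree decomposition is:
Bags: B1 = {0, 1, 2, 3, 4, 5}
Tree: (single bag)
A single bag containing all 6 vertices is trivially a valid decomposition of width 5. Conversely, {0, 1, 2, 3, 4, 5} is a clique of size 6, and the vertices of any clique must share a bag in every tree decomposition; so some bag has ≥ 6 vertices and tw(G) ≥ 5. Therefore the treewidth is 5.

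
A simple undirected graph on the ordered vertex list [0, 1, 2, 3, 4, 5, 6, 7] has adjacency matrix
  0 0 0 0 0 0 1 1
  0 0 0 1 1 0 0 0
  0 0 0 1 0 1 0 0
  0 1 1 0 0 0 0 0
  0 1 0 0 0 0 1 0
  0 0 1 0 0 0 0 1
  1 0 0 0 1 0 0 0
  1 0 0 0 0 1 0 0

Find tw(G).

A width-2 tree decomposition is:
Bags: B1 = {0, 6, 7}  B2 = {5, 6, 7}  B3 = {2, 5, 6}  B4 = {2, 3, 6}  B5 = {1, 3, 6}  B6 = {1, 4, 6}
Tree: B1–B2, B2–B3, B3–B4, B4–B5, B5–B6
The largest bag has 3 vertices, giving width 2; this decomposition certifies tw(G) ≤ 2. For the lower bound, G contains the cycle 6–0–7–5–2–3–1–4–6, so G is not a forest; only forests have treewidth ≤ 1, hence tw(G) ≥ 2. Therefore the treewidth is 2.

2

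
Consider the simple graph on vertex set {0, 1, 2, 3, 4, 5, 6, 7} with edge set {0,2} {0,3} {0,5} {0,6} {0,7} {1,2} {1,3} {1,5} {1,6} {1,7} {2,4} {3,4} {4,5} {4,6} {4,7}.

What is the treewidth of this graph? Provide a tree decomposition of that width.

Treewidth 3.
One optimal decomposition is:
Bags: B1 = {0, 1, 3, 4}  B2 = {0, 1, 4, 5}  B3 = {0, 1, 4, 6}  B4 = {0, 1, 4, 7}  B5 = {0, 1, 2, 4}
Tree: B1–B2, B2–B3, B3–B4, B4–B5

Every bag has size at most 4, so the width is 4 − 1 = 3 and tw(G) ≤ 3. For the lower bound: the 4 vertex sets {3,4}, {0,5}, {1}, {6} are disjoint, each induces a connected subgraph, and every pair is joined by at least one edge of G. Contracting each set to a single vertex therefore yields K_{4} as a minor, and since treewidth is minor-monotone, tw(G) ≥ tw(K_{4}) = 3. Combining the bounds, tw(G) = 3.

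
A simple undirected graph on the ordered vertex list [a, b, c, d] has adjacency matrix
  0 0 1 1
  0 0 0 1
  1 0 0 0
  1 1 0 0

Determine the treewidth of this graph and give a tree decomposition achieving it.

Treewidth 1.
Bags: B1 = {a, d}  B2 = {a, c}  B3 = {b, d}
Tree: B1–B2, B1–B3

Every bag has size at most 2, so the width is 2 − 1 = 1 and tw(G) ≤ 1. Any graph with an edge has treewidth ≥ 1, and G has the edge d–a. The upper and lower bounds meet at 1, so that is the treewidth.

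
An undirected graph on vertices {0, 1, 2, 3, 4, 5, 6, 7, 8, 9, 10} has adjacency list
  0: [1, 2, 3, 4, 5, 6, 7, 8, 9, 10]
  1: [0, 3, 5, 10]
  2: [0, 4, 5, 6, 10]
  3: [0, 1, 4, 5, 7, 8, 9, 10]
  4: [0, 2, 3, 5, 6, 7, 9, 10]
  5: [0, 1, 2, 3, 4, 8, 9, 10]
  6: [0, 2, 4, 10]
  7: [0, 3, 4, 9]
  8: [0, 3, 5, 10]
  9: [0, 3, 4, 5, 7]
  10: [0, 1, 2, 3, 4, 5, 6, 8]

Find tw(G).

A width-4 tree decomposition is:
Bags: B1 = {0, 3, 4, 5, 10}  B2 = {0, 3, 5, 8, 10}  B3 = {0, 2, 4, 5, 10}  B4 = {0, 1, 3, 5, 10}  B5 = {0, 3, 4, 5, 9}  B6 = {0, 3, 4, 7, 9}  B7 = {0, 2, 4, 6, 10}
Tree: B1–B2, B1–B3, B1–B4, B1–B5, B5–B6, B3–B7
The largest bag has 5 vertices, giving width 4; this decomposition certifies tw(G) ≤ 4. For the lower bound, the 5 vertices {0, 2, 4, 5, 10} are pairwise adjacent, and any tree decomposition puts a clique entirely inside one bag — forcing width ≥ 4. Hence tw(G) = 4 exactly.

4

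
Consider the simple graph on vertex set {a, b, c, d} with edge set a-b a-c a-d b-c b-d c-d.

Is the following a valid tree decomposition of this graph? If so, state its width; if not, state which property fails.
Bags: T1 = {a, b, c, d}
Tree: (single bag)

Yes; width 3.

Vertex coverage: the bags together contain {a, b, c, d}, the full vertex set. Edge coverage: each edge of G has both endpoints in at least one bag. Running intersection: for every vertex, the bags containing it form a connected subtree. All three properties hold, so this is a valid tree decomposition of width max|bag| − 1 = 3, and hence tw(G) ≤ 3.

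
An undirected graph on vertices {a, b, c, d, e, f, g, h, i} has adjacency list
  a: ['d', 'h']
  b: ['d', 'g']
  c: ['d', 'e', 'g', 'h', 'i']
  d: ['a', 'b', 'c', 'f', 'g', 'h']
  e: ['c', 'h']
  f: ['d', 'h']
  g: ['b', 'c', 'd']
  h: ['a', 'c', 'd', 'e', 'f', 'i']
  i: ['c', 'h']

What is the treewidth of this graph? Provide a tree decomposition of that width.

Treewidth 2.
One such decomposition:
Bags: B1 = {c, d, h}  B2 = {c, h, i}  B3 = {a, d, h}  B4 = {c, d, g}  B5 = {d, f, h}  B6 = {b, d, g}  B7 = {c, e, h}
Tree: B1–B2, B1–B3, B1–B4, B1–B5, B4–B6, B1–B7

Every bag has size at most 3, so the width is 3 − 1 = 2 and tw(G) ≤ 2. On the other hand G contains the 3-clique {c, d, g}. A clique must lie in a single bag of any decomposition, so no decomposition can have width below 2. Therefore the treewidth is 2.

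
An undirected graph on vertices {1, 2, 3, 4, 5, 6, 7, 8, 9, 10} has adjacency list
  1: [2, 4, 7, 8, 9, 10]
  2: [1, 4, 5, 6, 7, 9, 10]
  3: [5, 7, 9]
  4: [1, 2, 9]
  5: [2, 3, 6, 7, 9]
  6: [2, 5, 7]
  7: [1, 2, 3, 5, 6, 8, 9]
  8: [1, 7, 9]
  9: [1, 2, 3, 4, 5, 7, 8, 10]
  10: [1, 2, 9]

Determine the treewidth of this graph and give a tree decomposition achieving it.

Treewidth 3.
Bags: B1 = {1, 2, 7, 9}  B2 = {2, 5, 7, 9}  B3 = {1, 2, 9, 10}  B4 = {3, 5, 7, 9}  B5 = {2, 5, 6, 7}  B6 = {1, 7, 8, 9}  B7 = {1, 2, 4, 9}
Tree: B1–B2, B1–B3, B2–B4, B2–B5, B1–B6, B1–B7

The largest bag has 4 vertices, giving width 3; this decomposition certifies tw(G) ≤ 3. For the lower bound, the 4 vertices {1, 7, 8, 9} are pairwise adjacent, and any tree decomposition puts a clique entirely inside one bag — forcing width ≥ 3. Hence tw(G) = 3 exactly.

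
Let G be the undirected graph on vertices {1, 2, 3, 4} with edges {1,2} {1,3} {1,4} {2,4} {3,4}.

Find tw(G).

2

A width-2 tree decomposition is:
Bags: B1 = {1, 2, 4}  B2 = {1, 3, 4}
Tree: B1–B2
Each bag holds 3 vertices, so the decomposition has width 2, which upper-bounds the treewidth. On the other hand G contains the 3-clique {1, 2, 4}. A clique must lie in a single bag of any decomposition, so no decomposition can have width below 2. Hence tw(G) = 2 exactly.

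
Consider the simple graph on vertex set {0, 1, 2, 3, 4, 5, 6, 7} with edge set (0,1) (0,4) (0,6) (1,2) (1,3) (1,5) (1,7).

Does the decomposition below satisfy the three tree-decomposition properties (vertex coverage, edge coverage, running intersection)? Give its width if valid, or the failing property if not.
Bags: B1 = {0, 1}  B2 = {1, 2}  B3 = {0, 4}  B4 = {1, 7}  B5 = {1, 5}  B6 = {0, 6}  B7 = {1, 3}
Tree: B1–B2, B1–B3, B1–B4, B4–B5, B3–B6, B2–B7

Yes; width 1.

Every vertex of G appears in some bag (union = {0, 1, 2, 3, 4, 5, 6, 7}); every edge is covered by a bag; and for each vertex v the set of bags containing v is connected in the bag tree. The decomposition is therefore valid. The largest bag has 2 vertices, so the width is 1.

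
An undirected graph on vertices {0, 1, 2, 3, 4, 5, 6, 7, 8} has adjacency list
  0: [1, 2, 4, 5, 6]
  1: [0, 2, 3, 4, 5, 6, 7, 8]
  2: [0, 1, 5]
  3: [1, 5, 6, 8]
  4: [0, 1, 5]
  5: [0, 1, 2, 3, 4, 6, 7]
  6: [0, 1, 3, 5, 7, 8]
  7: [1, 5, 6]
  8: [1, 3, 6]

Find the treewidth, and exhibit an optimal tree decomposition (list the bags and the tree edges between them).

Treewidth 3.
One optimal decomposition is:
Bags: B1 = {0, 1, 5, 6}  B2 = {1, 5, 6, 7}  B3 = {1, 3, 5, 6}  B4 = {0, 1, 4, 5}  B5 = {0, 1, 2, 5}  B6 = {1, 3, 6, 8}
Tree: B1–B2, B2–B3, B1–B4, B4–B5, B3–B6

Every bag has size at most 4, so the width is 4 − 1 = 3 and tw(G) ≤ 3. For the lower bound, the 4 vertices {1, 3, 6, 8} are pairwise adjacent, and any tree decomposition puts a clique entirely inside one bag — forcing width ≥ 3. Hence tw(G) = 3 exactly.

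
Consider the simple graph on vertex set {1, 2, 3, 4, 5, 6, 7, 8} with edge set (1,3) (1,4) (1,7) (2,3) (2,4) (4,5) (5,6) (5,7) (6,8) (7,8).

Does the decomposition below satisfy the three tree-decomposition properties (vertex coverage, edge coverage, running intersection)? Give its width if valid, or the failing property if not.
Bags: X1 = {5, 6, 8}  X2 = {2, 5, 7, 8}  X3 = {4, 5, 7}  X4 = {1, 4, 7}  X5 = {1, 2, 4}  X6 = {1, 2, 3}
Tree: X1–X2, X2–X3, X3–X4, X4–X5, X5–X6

No — bags containing vertex 2 are not connected in the tree.

A tree decomposition must satisfy three properties: every vertex lies in some bag; for every edge, both endpoints lie together in some bag; and for every vertex, the bags containing it form a connected subtree. Here bags containing vertex 2 are not connected in the tree, so the decomposition is invalid.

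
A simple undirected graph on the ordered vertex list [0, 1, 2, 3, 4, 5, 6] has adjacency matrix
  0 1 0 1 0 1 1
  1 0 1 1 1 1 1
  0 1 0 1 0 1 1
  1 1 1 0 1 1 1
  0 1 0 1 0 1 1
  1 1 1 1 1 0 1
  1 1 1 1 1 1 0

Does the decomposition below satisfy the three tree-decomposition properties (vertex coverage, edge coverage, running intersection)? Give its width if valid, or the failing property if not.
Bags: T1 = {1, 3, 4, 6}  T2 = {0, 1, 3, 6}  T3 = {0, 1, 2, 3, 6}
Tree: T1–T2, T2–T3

No — vertex 5 appears in no bag.

A tree decomposition must satisfy three properties: every vertex lies in some bag; for every edge, both endpoints lie together in some bag; and for every vertex, the bags containing it form a connected subtree. Here vertex 5 appears in no bag, so the decomposition is invalid.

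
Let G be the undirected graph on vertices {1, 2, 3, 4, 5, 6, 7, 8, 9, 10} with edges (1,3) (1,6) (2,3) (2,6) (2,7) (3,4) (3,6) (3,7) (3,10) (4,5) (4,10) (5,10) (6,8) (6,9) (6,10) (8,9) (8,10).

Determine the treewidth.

2

A width-2 tree decomposition is:
Bags: B1 = {3, 4, 10}  B2 = {4, 5, 10}  B3 = {3, 6, 10}  B4 = {2, 3, 6}  B5 = {6, 8, 10}  B6 = {2, 3, 7}  B7 = {6, 8, 9}  B8 = {1, 3, 6}
Tree: B1–B2, B1–B3, B3–B4, B3–B5, B4–B6, B5–B7, B4–B8
Each bag holds 3 vertices, so the decomposition has width 2, which upper-bounds the treewidth. Conversely, {6, 8, 9} is a clique of size 3, and the vertices of any clique must share a bag in every tree decomposition; so some bag has ≥ 3 vertices and tw(G) ≥ 2. Hence tw(G) = 2 exactly.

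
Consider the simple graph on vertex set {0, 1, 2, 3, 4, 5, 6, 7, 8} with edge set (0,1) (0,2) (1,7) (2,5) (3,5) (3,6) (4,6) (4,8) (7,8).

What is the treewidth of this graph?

2

A width-2 tree decomposition is:
Bags: B1 = {2, 3, 5}  B2 = {2, 3, 6}  B3 = {2, 4, 6}  B4 = {2, 4, 8}  B5 = {2, 7, 8}  B6 = {1, 2, 7}  B7 = {0, 1, 2}
Tree: B1–B2, B2–B3, B3–B4, B4–B5, B5–B6, B6–B7
Every bag has size at most 3, so the width is 3 − 1 = 2 and tw(G) ≤ 2. Since 2–5–3–6–4–8–7–1–0–2 is a cycle in G, G is not acyclic. Forests are exactly the graphs of treewidth ≤ 1, so tw(G) ≥ 2. Hence tw(G) = 2 exactly.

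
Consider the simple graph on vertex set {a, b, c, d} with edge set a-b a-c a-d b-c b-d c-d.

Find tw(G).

A width-3 tree decomposition is:
Bags: B1 = {a, b, c, d}
Tree: (single bag)
With just one bag of size 4, the width is 4 − 1 = 3, so tw(G) ≤ 3. For the lower bound, the 4 vertices {a, b, c, d} are pairwise adjacent, and any tree decomposition puts a clique entirely inside one bag — forcing width ≥ 3. The upper and lower bounds meet at 3, so that is the treewidth.

3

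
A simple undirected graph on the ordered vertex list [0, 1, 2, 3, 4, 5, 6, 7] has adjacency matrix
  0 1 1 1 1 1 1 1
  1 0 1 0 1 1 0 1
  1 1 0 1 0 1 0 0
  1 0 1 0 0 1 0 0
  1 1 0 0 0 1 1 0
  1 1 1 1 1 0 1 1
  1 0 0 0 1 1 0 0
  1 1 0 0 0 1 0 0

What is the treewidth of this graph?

A width-3 tree decomposition is:
Bags: B1 = {0, 1, 2, 5}  B2 = {0, 2, 3, 5}  B3 = {0, 1, 4, 5}  B4 = {0, 4, 5, 6}  B5 = {0, 1, 5, 7}
Tree: B1–B2, B1–B3, B3–B4, B1–B5
Each bag holds 4 vertices, so the decomposition has width 3, which upper-bounds the treewidth. Conversely, {0, 1, 2, 5} is a clique of size 4, and the vertices of any clique must share a bag in every tree decomposition; so some bag has ≥ 4 vertices and tw(G) ≥ 3. The upper and lower bounds meet at 3, so that is the treewidth.

3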